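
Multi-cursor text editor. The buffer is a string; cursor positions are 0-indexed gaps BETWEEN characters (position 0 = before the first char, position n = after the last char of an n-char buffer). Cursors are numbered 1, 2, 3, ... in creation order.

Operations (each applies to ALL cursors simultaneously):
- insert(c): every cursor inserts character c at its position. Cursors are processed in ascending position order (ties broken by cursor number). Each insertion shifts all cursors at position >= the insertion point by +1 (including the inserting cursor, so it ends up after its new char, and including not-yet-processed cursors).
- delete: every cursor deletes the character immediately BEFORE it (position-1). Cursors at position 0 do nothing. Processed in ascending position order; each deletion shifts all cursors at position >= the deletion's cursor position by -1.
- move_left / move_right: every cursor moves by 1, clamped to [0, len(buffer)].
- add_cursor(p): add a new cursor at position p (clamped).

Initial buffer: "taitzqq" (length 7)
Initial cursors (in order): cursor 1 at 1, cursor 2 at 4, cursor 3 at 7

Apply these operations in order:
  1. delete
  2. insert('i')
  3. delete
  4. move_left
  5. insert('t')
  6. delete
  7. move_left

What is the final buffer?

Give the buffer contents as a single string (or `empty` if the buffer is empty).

Answer: aizq

Derivation:
After op 1 (delete): buffer="aizq" (len 4), cursors c1@0 c2@2 c3@4, authorship ....
After op 2 (insert('i')): buffer="iaiizqi" (len 7), cursors c1@1 c2@4 c3@7, authorship 1..2..3
After op 3 (delete): buffer="aizq" (len 4), cursors c1@0 c2@2 c3@4, authorship ....
After op 4 (move_left): buffer="aizq" (len 4), cursors c1@0 c2@1 c3@3, authorship ....
After op 5 (insert('t')): buffer="tatiztq" (len 7), cursors c1@1 c2@3 c3@6, authorship 1.2..3.
After op 6 (delete): buffer="aizq" (len 4), cursors c1@0 c2@1 c3@3, authorship ....
After op 7 (move_left): buffer="aizq" (len 4), cursors c1@0 c2@0 c3@2, authorship ....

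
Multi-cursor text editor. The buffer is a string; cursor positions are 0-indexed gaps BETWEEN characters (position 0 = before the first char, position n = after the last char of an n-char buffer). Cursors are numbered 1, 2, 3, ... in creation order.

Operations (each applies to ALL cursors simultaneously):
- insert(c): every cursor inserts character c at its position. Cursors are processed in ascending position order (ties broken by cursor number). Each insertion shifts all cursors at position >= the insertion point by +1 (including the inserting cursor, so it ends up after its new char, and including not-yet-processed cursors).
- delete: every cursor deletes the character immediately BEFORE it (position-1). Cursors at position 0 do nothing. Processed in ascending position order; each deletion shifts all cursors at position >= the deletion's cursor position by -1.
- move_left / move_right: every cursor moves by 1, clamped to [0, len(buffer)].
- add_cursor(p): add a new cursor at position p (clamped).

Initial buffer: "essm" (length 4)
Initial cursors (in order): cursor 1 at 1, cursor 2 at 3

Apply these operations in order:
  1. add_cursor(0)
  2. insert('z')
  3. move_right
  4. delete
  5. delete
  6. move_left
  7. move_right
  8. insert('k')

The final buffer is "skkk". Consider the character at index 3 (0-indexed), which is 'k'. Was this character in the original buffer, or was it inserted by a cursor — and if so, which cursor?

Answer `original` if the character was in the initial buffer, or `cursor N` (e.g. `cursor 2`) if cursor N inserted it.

Answer: cursor 3

Derivation:
After op 1 (add_cursor(0)): buffer="essm" (len 4), cursors c3@0 c1@1 c2@3, authorship ....
After op 2 (insert('z')): buffer="zezsszm" (len 7), cursors c3@1 c1@3 c2@6, authorship 3.1..2.
After op 3 (move_right): buffer="zezsszm" (len 7), cursors c3@2 c1@4 c2@7, authorship 3.1..2.
After op 4 (delete): buffer="zzsz" (len 4), cursors c3@1 c1@2 c2@4, authorship 31.2
After op 5 (delete): buffer="s" (len 1), cursors c1@0 c3@0 c2@1, authorship .
After op 6 (move_left): buffer="s" (len 1), cursors c1@0 c2@0 c3@0, authorship .
After op 7 (move_right): buffer="s" (len 1), cursors c1@1 c2@1 c3@1, authorship .
After op 8 (insert('k')): buffer="skkk" (len 4), cursors c1@4 c2@4 c3@4, authorship .123
Authorship (.=original, N=cursor N): . 1 2 3
Index 3: author = 3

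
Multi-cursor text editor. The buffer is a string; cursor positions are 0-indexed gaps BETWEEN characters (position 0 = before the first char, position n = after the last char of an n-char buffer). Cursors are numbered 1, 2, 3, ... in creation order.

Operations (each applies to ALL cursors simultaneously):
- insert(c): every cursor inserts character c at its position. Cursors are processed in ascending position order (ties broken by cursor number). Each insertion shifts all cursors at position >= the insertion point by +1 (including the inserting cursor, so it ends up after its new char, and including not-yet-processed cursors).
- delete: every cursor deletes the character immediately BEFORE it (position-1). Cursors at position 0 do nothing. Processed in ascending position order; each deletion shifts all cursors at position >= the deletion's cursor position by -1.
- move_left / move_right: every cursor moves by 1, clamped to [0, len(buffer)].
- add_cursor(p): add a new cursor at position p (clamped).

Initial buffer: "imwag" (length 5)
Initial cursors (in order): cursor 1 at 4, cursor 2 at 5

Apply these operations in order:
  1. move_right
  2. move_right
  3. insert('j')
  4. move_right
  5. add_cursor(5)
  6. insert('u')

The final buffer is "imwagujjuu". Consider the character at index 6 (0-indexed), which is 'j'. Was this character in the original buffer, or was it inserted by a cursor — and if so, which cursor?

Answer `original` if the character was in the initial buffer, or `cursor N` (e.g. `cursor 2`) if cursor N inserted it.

After op 1 (move_right): buffer="imwag" (len 5), cursors c1@5 c2@5, authorship .....
After op 2 (move_right): buffer="imwag" (len 5), cursors c1@5 c2@5, authorship .....
After op 3 (insert('j')): buffer="imwagjj" (len 7), cursors c1@7 c2@7, authorship .....12
After op 4 (move_right): buffer="imwagjj" (len 7), cursors c1@7 c2@7, authorship .....12
After op 5 (add_cursor(5)): buffer="imwagjj" (len 7), cursors c3@5 c1@7 c2@7, authorship .....12
After op 6 (insert('u')): buffer="imwagujjuu" (len 10), cursors c3@6 c1@10 c2@10, authorship .....31212
Authorship (.=original, N=cursor N): . . . . . 3 1 2 1 2
Index 6: author = 1

Answer: cursor 1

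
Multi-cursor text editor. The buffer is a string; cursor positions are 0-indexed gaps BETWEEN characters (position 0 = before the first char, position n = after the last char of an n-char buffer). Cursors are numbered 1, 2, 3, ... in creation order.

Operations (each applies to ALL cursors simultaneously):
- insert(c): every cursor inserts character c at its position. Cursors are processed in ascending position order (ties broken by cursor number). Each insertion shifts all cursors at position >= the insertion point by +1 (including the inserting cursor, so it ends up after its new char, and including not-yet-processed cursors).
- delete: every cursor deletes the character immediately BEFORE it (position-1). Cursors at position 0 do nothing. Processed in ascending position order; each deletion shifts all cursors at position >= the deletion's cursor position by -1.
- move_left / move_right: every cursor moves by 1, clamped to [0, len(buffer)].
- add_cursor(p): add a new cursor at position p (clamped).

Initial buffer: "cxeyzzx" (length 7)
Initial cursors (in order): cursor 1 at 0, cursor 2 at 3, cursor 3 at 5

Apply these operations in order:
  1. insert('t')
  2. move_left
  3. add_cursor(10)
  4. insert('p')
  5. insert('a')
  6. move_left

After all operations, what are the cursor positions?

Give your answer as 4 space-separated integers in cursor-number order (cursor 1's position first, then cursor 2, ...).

Answer: 1 7 12 17

Derivation:
After op 1 (insert('t')): buffer="tcxetyztzx" (len 10), cursors c1@1 c2@5 c3@8, authorship 1...2..3..
After op 2 (move_left): buffer="tcxetyztzx" (len 10), cursors c1@0 c2@4 c3@7, authorship 1...2..3..
After op 3 (add_cursor(10)): buffer="tcxetyztzx" (len 10), cursors c1@0 c2@4 c3@7 c4@10, authorship 1...2..3..
After op 4 (insert('p')): buffer="ptcxeptyzptzxp" (len 14), cursors c1@1 c2@6 c3@10 c4@14, authorship 11...22..33..4
After op 5 (insert('a')): buffer="patcxepatyzpatzxpa" (len 18), cursors c1@2 c2@8 c3@13 c4@18, authorship 111...222..333..44
After op 6 (move_left): buffer="patcxepatyzpatzxpa" (len 18), cursors c1@1 c2@7 c3@12 c4@17, authorship 111...222..333..44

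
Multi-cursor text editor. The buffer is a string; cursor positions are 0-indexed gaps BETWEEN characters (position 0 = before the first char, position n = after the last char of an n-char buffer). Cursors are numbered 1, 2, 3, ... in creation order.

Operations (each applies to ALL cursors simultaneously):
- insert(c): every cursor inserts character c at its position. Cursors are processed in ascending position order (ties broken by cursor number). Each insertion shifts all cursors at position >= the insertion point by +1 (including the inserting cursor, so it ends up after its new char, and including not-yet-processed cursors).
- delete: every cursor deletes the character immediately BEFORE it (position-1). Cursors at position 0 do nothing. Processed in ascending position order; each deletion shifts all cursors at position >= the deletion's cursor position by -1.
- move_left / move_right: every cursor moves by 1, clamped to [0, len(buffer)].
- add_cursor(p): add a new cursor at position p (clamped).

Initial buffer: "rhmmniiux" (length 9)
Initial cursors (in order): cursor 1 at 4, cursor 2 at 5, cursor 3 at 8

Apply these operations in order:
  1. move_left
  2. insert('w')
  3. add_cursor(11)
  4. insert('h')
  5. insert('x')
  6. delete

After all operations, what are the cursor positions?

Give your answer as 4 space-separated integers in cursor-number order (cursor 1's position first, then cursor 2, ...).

Answer: 5 8 13 15

Derivation:
After op 1 (move_left): buffer="rhmmniiux" (len 9), cursors c1@3 c2@4 c3@7, authorship .........
After op 2 (insert('w')): buffer="rhmwmwniiwux" (len 12), cursors c1@4 c2@6 c3@10, authorship ...1.2...3..
After op 3 (add_cursor(11)): buffer="rhmwmwniiwux" (len 12), cursors c1@4 c2@6 c3@10 c4@11, authorship ...1.2...3..
After op 4 (insert('h')): buffer="rhmwhmwhniiwhuhx" (len 16), cursors c1@5 c2@8 c3@13 c4@15, authorship ...11.22...33.4.
After op 5 (insert('x')): buffer="rhmwhxmwhxniiwhxuhxx" (len 20), cursors c1@6 c2@10 c3@16 c4@19, authorship ...111.222...333.44.
After op 6 (delete): buffer="rhmwhmwhniiwhuhx" (len 16), cursors c1@5 c2@8 c3@13 c4@15, authorship ...11.22...33.4.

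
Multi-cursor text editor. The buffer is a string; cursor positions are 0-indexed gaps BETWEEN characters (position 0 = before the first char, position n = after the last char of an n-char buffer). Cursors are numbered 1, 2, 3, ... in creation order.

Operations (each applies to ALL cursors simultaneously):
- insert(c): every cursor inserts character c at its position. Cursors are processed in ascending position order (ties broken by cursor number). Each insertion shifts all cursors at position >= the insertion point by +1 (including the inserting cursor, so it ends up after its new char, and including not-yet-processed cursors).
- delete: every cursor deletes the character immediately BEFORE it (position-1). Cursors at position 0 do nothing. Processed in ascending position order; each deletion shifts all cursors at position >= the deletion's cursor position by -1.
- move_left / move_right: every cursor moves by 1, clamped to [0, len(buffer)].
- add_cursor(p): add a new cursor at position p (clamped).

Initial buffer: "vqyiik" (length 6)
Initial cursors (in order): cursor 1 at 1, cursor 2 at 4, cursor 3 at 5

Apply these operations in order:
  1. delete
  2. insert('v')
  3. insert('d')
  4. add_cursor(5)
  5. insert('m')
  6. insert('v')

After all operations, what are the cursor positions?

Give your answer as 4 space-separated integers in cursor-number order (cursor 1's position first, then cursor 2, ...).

Answer: 4 16 16 9

Derivation:
After op 1 (delete): buffer="qyk" (len 3), cursors c1@0 c2@2 c3@2, authorship ...
After op 2 (insert('v')): buffer="vqyvvk" (len 6), cursors c1@1 c2@5 c3@5, authorship 1..23.
After op 3 (insert('d')): buffer="vdqyvvddk" (len 9), cursors c1@2 c2@8 c3@8, authorship 11..2323.
After op 4 (add_cursor(5)): buffer="vdqyvvddk" (len 9), cursors c1@2 c4@5 c2@8 c3@8, authorship 11..2323.
After op 5 (insert('m')): buffer="vdmqyvmvddmmk" (len 13), cursors c1@3 c4@7 c2@12 c3@12, authorship 111..2432323.
After op 6 (insert('v')): buffer="vdmvqyvmvvddmmvvk" (len 17), cursors c1@4 c4@9 c2@16 c3@16, authorship 1111..2443232323.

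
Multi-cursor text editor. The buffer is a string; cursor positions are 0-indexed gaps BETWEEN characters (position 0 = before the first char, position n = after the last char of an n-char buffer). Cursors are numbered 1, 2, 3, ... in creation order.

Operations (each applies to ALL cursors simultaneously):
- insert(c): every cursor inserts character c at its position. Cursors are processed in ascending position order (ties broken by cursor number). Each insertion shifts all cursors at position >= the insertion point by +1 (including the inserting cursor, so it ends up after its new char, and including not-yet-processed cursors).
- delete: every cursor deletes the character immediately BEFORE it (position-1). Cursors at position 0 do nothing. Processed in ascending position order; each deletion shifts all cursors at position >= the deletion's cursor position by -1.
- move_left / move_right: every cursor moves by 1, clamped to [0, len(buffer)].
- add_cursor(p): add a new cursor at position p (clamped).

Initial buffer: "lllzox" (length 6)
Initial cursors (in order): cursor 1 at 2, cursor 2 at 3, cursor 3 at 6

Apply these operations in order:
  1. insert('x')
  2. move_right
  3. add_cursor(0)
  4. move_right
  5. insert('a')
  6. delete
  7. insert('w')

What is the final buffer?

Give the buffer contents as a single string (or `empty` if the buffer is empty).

After op 1 (insert('x')): buffer="llxlxzoxx" (len 9), cursors c1@3 c2@5 c3@9, authorship ..1.2...3
After op 2 (move_right): buffer="llxlxzoxx" (len 9), cursors c1@4 c2@6 c3@9, authorship ..1.2...3
After op 3 (add_cursor(0)): buffer="llxlxzoxx" (len 9), cursors c4@0 c1@4 c2@6 c3@9, authorship ..1.2...3
After op 4 (move_right): buffer="llxlxzoxx" (len 9), cursors c4@1 c1@5 c2@7 c3@9, authorship ..1.2...3
After op 5 (insert('a')): buffer="lalxlxazoaxxa" (len 13), cursors c4@2 c1@7 c2@10 c3@13, authorship .4.1.21..2.33
After op 6 (delete): buffer="llxlxzoxx" (len 9), cursors c4@1 c1@5 c2@7 c3@9, authorship ..1.2...3
After op 7 (insert('w')): buffer="lwlxlxwzowxxw" (len 13), cursors c4@2 c1@7 c2@10 c3@13, authorship .4.1.21..2.33

Answer: lwlxlxwzowxxw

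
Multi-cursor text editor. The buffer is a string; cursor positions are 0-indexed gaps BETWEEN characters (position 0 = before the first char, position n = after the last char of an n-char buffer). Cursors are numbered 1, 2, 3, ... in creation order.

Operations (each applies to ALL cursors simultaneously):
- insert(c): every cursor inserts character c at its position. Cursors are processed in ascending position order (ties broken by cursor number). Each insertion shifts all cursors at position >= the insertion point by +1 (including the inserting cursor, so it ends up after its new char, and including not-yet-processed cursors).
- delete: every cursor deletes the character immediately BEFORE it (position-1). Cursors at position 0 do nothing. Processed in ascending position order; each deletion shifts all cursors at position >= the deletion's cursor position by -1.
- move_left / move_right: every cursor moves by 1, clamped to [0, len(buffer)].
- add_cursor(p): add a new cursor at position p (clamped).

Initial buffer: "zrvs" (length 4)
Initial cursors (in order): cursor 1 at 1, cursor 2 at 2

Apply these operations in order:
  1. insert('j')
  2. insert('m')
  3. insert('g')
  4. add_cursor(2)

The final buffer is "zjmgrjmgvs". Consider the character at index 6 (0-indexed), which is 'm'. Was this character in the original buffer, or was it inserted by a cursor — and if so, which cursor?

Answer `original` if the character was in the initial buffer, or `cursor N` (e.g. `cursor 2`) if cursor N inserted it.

After op 1 (insert('j')): buffer="zjrjvs" (len 6), cursors c1@2 c2@4, authorship .1.2..
After op 2 (insert('m')): buffer="zjmrjmvs" (len 8), cursors c1@3 c2@6, authorship .11.22..
After op 3 (insert('g')): buffer="zjmgrjmgvs" (len 10), cursors c1@4 c2@8, authorship .111.222..
After op 4 (add_cursor(2)): buffer="zjmgrjmgvs" (len 10), cursors c3@2 c1@4 c2@8, authorship .111.222..
Authorship (.=original, N=cursor N): . 1 1 1 . 2 2 2 . .
Index 6: author = 2

Answer: cursor 2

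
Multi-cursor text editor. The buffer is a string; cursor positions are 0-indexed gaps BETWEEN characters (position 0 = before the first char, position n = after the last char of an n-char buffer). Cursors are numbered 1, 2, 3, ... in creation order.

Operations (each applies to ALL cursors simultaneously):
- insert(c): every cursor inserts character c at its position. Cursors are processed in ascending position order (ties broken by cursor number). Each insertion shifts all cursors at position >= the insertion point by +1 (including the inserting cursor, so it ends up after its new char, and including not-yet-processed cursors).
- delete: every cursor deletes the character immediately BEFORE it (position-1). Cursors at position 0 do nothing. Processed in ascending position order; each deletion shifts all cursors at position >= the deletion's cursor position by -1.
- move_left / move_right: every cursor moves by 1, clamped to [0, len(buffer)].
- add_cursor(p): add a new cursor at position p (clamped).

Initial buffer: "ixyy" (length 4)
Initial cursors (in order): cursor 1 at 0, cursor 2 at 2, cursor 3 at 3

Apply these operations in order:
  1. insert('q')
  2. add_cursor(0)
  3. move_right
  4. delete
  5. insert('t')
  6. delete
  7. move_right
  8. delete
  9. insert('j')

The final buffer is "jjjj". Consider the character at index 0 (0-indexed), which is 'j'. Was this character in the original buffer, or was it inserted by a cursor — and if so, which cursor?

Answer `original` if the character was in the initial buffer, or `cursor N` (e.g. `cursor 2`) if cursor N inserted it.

After op 1 (insert('q')): buffer="qixqyqy" (len 7), cursors c1@1 c2@4 c3@6, authorship 1..2.3.
After op 2 (add_cursor(0)): buffer="qixqyqy" (len 7), cursors c4@0 c1@1 c2@4 c3@6, authorship 1..2.3.
After op 3 (move_right): buffer="qixqyqy" (len 7), cursors c4@1 c1@2 c2@5 c3@7, authorship 1..2.3.
After op 4 (delete): buffer="xqq" (len 3), cursors c1@0 c4@0 c2@2 c3@3, authorship .23
After op 5 (insert('t')): buffer="ttxqtqt" (len 7), cursors c1@2 c4@2 c2@5 c3@7, authorship 14.2233
After op 6 (delete): buffer="xqq" (len 3), cursors c1@0 c4@0 c2@2 c3@3, authorship .23
After op 7 (move_right): buffer="xqq" (len 3), cursors c1@1 c4@1 c2@3 c3@3, authorship .23
After op 8 (delete): buffer="" (len 0), cursors c1@0 c2@0 c3@0 c4@0, authorship 
After op 9 (insert('j')): buffer="jjjj" (len 4), cursors c1@4 c2@4 c3@4 c4@4, authorship 1234
Authorship (.=original, N=cursor N): 1 2 3 4
Index 0: author = 1

Answer: cursor 1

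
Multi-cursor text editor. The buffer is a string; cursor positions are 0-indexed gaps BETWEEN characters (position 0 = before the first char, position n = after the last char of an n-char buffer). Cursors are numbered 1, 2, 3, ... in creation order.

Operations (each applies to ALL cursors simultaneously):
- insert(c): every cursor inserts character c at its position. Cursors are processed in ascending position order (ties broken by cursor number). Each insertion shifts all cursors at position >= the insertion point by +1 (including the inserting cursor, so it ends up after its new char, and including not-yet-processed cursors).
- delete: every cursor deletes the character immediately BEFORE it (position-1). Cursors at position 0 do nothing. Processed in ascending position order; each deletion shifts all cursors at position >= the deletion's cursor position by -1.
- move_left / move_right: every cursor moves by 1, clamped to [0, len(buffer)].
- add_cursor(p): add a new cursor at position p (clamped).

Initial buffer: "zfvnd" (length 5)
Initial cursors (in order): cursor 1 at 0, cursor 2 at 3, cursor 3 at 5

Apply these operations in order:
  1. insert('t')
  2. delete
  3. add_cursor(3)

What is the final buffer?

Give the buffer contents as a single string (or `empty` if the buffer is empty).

Answer: zfvnd

Derivation:
After op 1 (insert('t')): buffer="tzfvtndt" (len 8), cursors c1@1 c2@5 c3@8, authorship 1...2..3
After op 2 (delete): buffer="zfvnd" (len 5), cursors c1@0 c2@3 c3@5, authorship .....
After op 3 (add_cursor(3)): buffer="zfvnd" (len 5), cursors c1@0 c2@3 c4@3 c3@5, authorship .....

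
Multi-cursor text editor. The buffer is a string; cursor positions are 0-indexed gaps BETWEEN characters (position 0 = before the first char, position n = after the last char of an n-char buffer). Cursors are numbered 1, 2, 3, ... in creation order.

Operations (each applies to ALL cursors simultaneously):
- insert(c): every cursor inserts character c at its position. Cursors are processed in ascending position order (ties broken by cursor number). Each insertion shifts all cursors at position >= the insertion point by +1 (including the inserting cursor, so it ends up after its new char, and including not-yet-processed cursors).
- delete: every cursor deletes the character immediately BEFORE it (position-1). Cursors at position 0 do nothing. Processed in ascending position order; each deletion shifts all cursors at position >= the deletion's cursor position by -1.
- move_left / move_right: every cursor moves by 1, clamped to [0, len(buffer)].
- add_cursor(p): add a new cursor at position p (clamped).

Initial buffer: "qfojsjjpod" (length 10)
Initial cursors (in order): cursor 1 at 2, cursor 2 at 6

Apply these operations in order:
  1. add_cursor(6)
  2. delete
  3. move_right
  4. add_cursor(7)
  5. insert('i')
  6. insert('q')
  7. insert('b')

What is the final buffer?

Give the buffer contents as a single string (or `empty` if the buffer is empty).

After op 1 (add_cursor(6)): buffer="qfojsjjpod" (len 10), cursors c1@2 c2@6 c3@6, authorship ..........
After op 2 (delete): buffer="qojjpod" (len 7), cursors c1@1 c2@3 c3@3, authorship .......
After op 3 (move_right): buffer="qojjpod" (len 7), cursors c1@2 c2@4 c3@4, authorship .......
After op 4 (add_cursor(7)): buffer="qojjpod" (len 7), cursors c1@2 c2@4 c3@4 c4@7, authorship .......
After op 5 (insert('i')): buffer="qoijjiipodi" (len 11), cursors c1@3 c2@7 c3@7 c4@11, authorship ..1..23...4
After op 6 (insert('q')): buffer="qoiqjjiiqqpodiq" (len 15), cursors c1@4 c2@10 c3@10 c4@15, authorship ..11..2323...44
After op 7 (insert('b')): buffer="qoiqbjjiiqqbbpodiqb" (len 19), cursors c1@5 c2@13 c3@13 c4@19, authorship ..111..232323...444

Answer: qoiqbjjiiqqbbpodiqb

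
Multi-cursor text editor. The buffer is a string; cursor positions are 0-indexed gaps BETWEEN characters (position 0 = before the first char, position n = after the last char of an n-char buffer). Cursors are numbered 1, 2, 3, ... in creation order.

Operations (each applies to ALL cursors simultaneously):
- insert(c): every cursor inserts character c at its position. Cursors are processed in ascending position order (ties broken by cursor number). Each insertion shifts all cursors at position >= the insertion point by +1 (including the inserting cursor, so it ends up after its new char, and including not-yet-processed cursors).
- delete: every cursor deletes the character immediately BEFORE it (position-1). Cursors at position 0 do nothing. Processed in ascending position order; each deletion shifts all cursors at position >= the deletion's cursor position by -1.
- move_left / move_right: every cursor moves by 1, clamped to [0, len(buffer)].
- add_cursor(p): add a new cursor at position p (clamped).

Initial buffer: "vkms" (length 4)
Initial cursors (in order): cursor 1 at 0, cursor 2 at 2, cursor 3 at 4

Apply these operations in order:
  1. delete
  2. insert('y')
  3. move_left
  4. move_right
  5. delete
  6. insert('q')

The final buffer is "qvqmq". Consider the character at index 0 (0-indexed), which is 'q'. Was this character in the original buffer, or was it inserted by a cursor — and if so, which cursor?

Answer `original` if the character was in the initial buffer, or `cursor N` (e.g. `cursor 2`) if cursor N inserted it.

Answer: cursor 1

Derivation:
After op 1 (delete): buffer="vm" (len 2), cursors c1@0 c2@1 c3@2, authorship ..
After op 2 (insert('y')): buffer="yvymy" (len 5), cursors c1@1 c2@3 c3@5, authorship 1.2.3
After op 3 (move_left): buffer="yvymy" (len 5), cursors c1@0 c2@2 c3@4, authorship 1.2.3
After op 4 (move_right): buffer="yvymy" (len 5), cursors c1@1 c2@3 c3@5, authorship 1.2.3
After op 5 (delete): buffer="vm" (len 2), cursors c1@0 c2@1 c3@2, authorship ..
After op 6 (insert('q')): buffer="qvqmq" (len 5), cursors c1@1 c2@3 c3@5, authorship 1.2.3
Authorship (.=original, N=cursor N): 1 . 2 . 3
Index 0: author = 1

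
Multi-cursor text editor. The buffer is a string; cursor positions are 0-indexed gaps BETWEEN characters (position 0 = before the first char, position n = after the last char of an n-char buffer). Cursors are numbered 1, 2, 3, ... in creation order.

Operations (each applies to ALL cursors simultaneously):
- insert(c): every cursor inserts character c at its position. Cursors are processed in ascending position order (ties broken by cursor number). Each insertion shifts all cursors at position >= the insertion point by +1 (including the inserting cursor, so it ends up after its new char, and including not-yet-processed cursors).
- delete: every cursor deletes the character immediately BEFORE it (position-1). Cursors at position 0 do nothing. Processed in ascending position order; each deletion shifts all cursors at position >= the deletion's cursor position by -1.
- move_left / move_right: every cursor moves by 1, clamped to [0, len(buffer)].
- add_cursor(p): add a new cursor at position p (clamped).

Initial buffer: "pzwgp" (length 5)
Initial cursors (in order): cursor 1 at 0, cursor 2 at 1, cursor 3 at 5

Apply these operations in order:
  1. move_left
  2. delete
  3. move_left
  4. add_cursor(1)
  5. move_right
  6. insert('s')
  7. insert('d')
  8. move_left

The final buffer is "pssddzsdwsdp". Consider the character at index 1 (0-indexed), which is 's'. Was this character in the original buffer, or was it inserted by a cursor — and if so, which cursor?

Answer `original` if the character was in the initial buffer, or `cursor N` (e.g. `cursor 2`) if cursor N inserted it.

Answer: cursor 1

Derivation:
After op 1 (move_left): buffer="pzwgp" (len 5), cursors c1@0 c2@0 c3@4, authorship .....
After op 2 (delete): buffer="pzwp" (len 4), cursors c1@0 c2@0 c3@3, authorship ....
After op 3 (move_left): buffer="pzwp" (len 4), cursors c1@0 c2@0 c3@2, authorship ....
After op 4 (add_cursor(1)): buffer="pzwp" (len 4), cursors c1@0 c2@0 c4@1 c3@2, authorship ....
After op 5 (move_right): buffer="pzwp" (len 4), cursors c1@1 c2@1 c4@2 c3@3, authorship ....
After op 6 (insert('s')): buffer="psszswsp" (len 8), cursors c1@3 c2@3 c4@5 c3@7, authorship .12.4.3.
After op 7 (insert('d')): buffer="pssddzsdwsdp" (len 12), cursors c1@5 c2@5 c4@8 c3@11, authorship .1212.44.33.
After op 8 (move_left): buffer="pssddzsdwsdp" (len 12), cursors c1@4 c2@4 c4@7 c3@10, authorship .1212.44.33.
Authorship (.=original, N=cursor N): . 1 2 1 2 . 4 4 . 3 3 .
Index 1: author = 1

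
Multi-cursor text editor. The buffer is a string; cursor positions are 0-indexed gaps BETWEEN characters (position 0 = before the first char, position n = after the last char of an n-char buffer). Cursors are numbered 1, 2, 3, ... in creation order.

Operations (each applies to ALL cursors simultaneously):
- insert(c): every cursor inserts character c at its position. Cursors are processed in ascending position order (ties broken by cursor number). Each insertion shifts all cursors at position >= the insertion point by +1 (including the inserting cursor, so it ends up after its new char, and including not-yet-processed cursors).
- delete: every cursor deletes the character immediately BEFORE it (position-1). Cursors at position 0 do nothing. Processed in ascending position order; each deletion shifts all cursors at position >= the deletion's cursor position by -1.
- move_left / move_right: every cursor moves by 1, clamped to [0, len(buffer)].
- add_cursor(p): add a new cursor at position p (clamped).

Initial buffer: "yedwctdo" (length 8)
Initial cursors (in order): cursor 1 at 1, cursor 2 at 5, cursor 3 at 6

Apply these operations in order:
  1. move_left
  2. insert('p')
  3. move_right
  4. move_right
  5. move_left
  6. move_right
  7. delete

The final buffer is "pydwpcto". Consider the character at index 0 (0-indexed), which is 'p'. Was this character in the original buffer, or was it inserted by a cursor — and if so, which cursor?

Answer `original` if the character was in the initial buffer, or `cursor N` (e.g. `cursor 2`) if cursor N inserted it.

Answer: cursor 1

Derivation:
After op 1 (move_left): buffer="yedwctdo" (len 8), cursors c1@0 c2@4 c3@5, authorship ........
After op 2 (insert('p')): buffer="pyedwpcptdo" (len 11), cursors c1@1 c2@6 c3@8, authorship 1....2.3...
After op 3 (move_right): buffer="pyedwpcptdo" (len 11), cursors c1@2 c2@7 c3@9, authorship 1....2.3...
After op 4 (move_right): buffer="pyedwpcptdo" (len 11), cursors c1@3 c2@8 c3@10, authorship 1....2.3...
After op 5 (move_left): buffer="pyedwpcptdo" (len 11), cursors c1@2 c2@7 c3@9, authorship 1....2.3...
After op 6 (move_right): buffer="pyedwpcptdo" (len 11), cursors c1@3 c2@8 c3@10, authorship 1....2.3...
After op 7 (delete): buffer="pydwpcto" (len 8), cursors c1@2 c2@6 c3@7, authorship 1...2...
Authorship (.=original, N=cursor N): 1 . . . 2 . . .
Index 0: author = 1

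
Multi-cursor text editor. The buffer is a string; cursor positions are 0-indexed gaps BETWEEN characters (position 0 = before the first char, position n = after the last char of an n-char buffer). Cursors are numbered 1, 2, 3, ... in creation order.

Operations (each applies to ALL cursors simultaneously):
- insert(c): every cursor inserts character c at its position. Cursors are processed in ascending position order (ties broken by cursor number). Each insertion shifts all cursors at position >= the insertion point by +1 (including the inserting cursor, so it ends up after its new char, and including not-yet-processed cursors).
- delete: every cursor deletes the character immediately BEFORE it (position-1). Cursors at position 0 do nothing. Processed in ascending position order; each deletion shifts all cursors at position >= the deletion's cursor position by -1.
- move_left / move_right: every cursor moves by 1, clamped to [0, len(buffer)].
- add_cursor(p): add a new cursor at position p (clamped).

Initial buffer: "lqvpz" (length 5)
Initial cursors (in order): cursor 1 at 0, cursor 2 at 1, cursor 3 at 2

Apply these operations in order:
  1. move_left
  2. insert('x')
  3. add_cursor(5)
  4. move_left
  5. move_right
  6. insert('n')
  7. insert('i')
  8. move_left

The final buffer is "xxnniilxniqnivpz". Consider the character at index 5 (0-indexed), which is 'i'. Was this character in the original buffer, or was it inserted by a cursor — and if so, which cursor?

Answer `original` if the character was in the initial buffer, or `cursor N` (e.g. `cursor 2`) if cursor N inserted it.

Answer: cursor 2

Derivation:
After op 1 (move_left): buffer="lqvpz" (len 5), cursors c1@0 c2@0 c3@1, authorship .....
After op 2 (insert('x')): buffer="xxlxqvpz" (len 8), cursors c1@2 c2@2 c3@4, authorship 12.3....
After op 3 (add_cursor(5)): buffer="xxlxqvpz" (len 8), cursors c1@2 c2@2 c3@4 c4@5, authorship 12.3....
After op 4 (move_left): buffer="xxlxqvpz" (len 8), cursors c1@1 c2@1 c3@3 c4@4, authorship 12.3....
After op 5 (move_right): buffer="xxlxqvpz" (len 8), cursors c1@2 c2@2 c3@4 c4@5, authorship 12.3....
After op 6 (insert('n')): buffer="xxnnlxnqnvpz" (len 12), cursors c1@4 c2@4 c3@7 c4@9, authorship 1212.33.4...
After op 7 (insert('i')): buffer="xxnniilxniqnivpz" (len 16), cursors c1@6 c2@6 c3@10 c4@13, authorship 121212.333.44...
After op 8 (move_left): buffer="xxnniilxniqnivpz" (len 16), cursors c1@5 c2@5 c3@9 c4@12, authorship 121212.333.44...
Authorship (.=original, N=cursor N): 1 2 1 2 1 2 . 3 3 3 . 4 4 . . .
Index 5: author = 2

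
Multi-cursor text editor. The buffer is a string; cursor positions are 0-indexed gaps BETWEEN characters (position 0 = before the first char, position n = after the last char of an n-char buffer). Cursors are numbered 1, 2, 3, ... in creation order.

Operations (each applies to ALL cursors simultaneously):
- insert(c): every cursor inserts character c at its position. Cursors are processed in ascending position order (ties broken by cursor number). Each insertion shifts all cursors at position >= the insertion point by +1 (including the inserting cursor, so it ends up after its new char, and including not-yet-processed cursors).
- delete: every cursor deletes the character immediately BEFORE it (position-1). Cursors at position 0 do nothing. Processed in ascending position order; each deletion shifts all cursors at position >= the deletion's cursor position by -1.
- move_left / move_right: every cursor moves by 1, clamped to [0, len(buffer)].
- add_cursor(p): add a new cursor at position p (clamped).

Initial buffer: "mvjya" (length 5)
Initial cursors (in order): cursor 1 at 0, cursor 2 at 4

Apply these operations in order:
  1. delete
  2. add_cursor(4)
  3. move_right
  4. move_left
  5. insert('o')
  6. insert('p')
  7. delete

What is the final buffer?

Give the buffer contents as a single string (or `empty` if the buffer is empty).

Answer: omvjooa

Derivation:
After op 1 (delete): buffer="mvja" (len 4), cursors c1@0 c2@3, authorship ....
After op 2 (add_cursor(4)): buffer="mvja" (len 4), cursors c1@0 c2@3 c3@4, authorship ....
After op 3 (move_right): buffer="mvja" (len 4), cursors c1@1 c2@4 c3@4, authorship ....
After op 4 (move_left): buffer="mvja" (len 4), cursors c1@0 c2@3 c3@3, authorship ....
After op 5 (insert('o')): buffer="omvjooa" (len 7), cursors c1@1 c2@6 c3@6, authorship 1...23.
After op 6 (insert('p')): buffer="opmvjooppa" (len 10), cursors c1@2 c2@9 c3@9, authorship 11...2323.
After op 7 (delete): buffer="omvjooa" (len 7), cursors c1@1 c2@6 c3@6, authorship 1...23.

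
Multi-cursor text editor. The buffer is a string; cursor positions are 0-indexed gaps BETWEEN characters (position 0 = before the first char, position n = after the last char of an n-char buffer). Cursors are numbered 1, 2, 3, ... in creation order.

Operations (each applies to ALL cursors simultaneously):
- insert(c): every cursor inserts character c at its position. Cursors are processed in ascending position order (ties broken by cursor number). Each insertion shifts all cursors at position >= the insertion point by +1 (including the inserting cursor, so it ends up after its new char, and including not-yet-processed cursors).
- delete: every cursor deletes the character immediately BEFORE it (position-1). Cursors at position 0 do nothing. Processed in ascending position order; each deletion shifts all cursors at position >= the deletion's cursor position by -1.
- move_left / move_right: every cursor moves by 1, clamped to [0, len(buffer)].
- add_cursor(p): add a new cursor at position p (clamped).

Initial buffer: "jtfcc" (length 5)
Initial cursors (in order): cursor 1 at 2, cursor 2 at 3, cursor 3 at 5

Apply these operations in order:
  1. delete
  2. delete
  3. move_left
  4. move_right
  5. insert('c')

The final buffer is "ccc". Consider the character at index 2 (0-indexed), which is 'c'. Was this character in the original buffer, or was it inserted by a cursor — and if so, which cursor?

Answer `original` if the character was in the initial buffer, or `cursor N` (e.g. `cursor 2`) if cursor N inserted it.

Answer: cursor 3

Derivation:
After op 1 (delete): buffer="jc" (len 2), cursors c1@1 c2@1 c3@2, authorship ..
After op 2 (delete): buffer="" (len 0), cursors c1@0 c2@0 c3@0, authorship 
After op 3 (move_left): buffer="" (len 0), cursors c1@0 c2@0 c3@0, authorship 
After op 4 (move_right): buffer="" (len 0), cursors c1@0 c2@0 c3@0, authorship 
After op 5 (insert('c')): buffer="ccc" (len 3), cursors c1@3 c2@3 c3@3, authorship 123
Authorship (.=original, N=cursor N): 1 2 3
Index 2: author = 3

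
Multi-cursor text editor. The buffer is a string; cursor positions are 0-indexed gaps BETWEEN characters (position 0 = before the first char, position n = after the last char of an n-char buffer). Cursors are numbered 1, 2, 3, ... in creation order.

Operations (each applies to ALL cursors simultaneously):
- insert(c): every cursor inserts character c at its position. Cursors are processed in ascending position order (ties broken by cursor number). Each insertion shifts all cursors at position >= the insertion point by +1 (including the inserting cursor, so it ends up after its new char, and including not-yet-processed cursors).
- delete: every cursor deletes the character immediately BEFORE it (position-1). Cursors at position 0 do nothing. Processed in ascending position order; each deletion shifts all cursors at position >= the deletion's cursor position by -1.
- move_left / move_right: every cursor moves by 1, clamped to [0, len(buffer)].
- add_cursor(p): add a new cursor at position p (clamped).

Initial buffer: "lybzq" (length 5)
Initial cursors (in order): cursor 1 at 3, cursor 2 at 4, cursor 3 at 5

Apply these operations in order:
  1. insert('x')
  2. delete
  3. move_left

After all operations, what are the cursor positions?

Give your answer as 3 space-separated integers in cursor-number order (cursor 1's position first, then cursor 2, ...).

Answer: 2 3 4

Derivation:
After op 1 (insert('x')): buffer="lybxzxqx" (len 8), cursors c1@4 c2@6 c3@8, authorship ...1.2.3
After op 2 (delete): buffer="lybzq" (len 5), cursors c1@3 c2@4 c3@5, authorship .....
After op 3 (move_left): buffer="lybzq" (len 5), cursors c1@2 c2@3 c3@4, authorship .....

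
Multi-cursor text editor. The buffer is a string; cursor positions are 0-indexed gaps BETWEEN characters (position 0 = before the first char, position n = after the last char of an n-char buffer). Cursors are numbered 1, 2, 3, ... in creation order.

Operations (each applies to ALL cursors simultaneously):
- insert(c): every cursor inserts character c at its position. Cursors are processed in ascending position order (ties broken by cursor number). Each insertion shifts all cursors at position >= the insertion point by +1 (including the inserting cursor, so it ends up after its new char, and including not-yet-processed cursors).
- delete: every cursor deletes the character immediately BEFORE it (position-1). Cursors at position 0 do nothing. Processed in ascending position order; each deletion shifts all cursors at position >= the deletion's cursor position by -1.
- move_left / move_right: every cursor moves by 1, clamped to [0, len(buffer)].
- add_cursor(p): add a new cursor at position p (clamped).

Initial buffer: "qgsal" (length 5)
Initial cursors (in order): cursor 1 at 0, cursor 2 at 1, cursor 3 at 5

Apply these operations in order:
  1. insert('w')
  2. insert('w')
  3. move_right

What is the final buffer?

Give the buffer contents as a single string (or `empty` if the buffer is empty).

After op 1 (insert('w')): buffer="wqwgsalw" (len 8), cursors c1@1 c2@3 c3@8, authorship 1.2....3
After op 2 (insert('w')): buffer="wwqwwgsalww" (len 11), cursors c1@2 c2@5 c3@11, authorship 11.22....33
After op 3 (move_right): buffer="wwqwwgsalww" (len 11), cursors c1@3 c2@6 c3@11, authorship 11.22....33

Answer: wwqwwgsalww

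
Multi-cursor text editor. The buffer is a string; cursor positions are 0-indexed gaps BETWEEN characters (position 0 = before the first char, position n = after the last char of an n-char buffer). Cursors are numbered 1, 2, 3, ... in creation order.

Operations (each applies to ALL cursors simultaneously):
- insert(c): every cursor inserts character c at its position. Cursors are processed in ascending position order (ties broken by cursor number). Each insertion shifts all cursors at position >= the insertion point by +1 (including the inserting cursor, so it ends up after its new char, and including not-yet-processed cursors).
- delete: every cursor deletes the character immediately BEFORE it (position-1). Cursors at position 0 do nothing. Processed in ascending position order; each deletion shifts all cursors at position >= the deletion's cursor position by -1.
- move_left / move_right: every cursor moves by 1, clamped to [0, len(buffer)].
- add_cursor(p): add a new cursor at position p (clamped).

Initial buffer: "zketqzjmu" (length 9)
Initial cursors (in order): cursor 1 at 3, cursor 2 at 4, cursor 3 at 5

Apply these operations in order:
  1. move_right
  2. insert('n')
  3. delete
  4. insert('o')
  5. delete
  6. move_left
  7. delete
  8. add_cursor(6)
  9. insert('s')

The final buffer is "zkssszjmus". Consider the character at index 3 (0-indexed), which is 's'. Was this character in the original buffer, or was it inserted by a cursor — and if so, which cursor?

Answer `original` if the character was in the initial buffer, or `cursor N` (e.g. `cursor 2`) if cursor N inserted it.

After op 1 (move_right): buffer="zketqzjmu" (len 9), cursors c1@4 c2@5 c3@6, authorship .........
After op 2 (insert('n')): buffer="zketnqnznjmu" (len 12), cursors c1@5 c2@7 c3@9, authorship ....1.2.3...
After op 3 (delete): buffer="zketqzjmu" (len 9), cursors c1@4 c2@5 c3@6, authorship .........
After op 4 (insert('o')): buffer="zketoqozojmu" (len 12), cursors c1@5 c2@7 c3@9, authorship ....1.2.3...
After op 5 (delete): buffer="zketqzjmu" (len 9), cursors c1@4 c2@5 c3@6, authorship .........
After op 6 (move_left): buffer="zketqzjmu" (len 9), cursors c1@3 c2@4 c3@5, authorship .........
After op 7 (delete): buffer="zkzjmu" (len 6), cursors c1@2 c2@2 c3@2, authorship ......
After op 8 (add_cursor(6)): buffer="zkzjmu" (len 6), cursors c1@2 c2@2 c3@2 c4@6, authorship ......
After op 9 (insert('s')): buffer="zkssszjmus" (len 10), cursors c1@5 c2@5 c3@5 c4@10, authorship ..123....4
Authorship (.=original, N=cursor N): . . 1 2 3 . . . . 4
Index 3: author = 2

Answer: cursor 2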